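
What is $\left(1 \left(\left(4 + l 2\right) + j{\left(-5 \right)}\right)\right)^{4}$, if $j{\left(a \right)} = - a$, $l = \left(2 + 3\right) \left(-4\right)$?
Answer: $923521$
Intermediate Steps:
$l = -20$ ($l = 5 \left(-4\right) = -20$)
$\left(1 \left(\left(4 + l 2\right) + j{\left(-5 \right)}\right)\right)^{4} = \left(1 \left(\left(4 - 40\right) - -5\right)\right)^{4} = \left(1 \left(\left(4 - 40\right) + 5\right)\right)^{4} = \left(1 \left(-36 + 5\right)\right)^{4} = \left(1 \left(-31\right)\right)^{4} = \left(-31\right)^{4} = 923521$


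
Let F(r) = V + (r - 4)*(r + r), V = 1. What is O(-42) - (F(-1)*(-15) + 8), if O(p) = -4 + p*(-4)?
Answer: 321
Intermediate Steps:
O(p) = -4 - 4*p
F(r) = 1 + 2*r*(-4 + r) (F(r) = 1 + (r - 4)*(r + r) = 1 + (-4 + r)*(2*r) = 1 + 2*r*(-4 + r))
O(-42) - (F(-1)*(-15) + 8) = (-4 - 4*(-42)) - ((1 - 8*(-1) + 2*(-1)²)*(-15) + 8) = (-4 + 168) - ((1 + 8 + 2*1)*(-15) + 8) = 164 - ((1 + 8 + 2)*(-15) + 8) = 164 - (11*(-15) + 8) = 164 - (-165 + 8) = 164 - 1*(-157) = 164 + 157 = 321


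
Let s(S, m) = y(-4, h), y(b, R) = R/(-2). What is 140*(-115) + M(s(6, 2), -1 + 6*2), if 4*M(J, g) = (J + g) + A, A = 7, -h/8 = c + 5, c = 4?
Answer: -32173/2 ≈ -16087.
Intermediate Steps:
h = -72 (h = -8*(4 + 5) = -8*9 = -72)
y(b, R) = -R/2 (y(b, R) = R*(-½) = -R/2)
s(S, m) = 36 (s(S, m) = -½*(-72) = 36)
M(J, g) = 7/4 + J/4 + g/4 (M(J, g) = ((J + g) + 7)/4 = (7 + J + g)/4 = 7/4 + J/4 + g/4)
140*(-115) + M(s(6, 2), -1 + 6*2) = 140*(-115) + (7/4 + (¼)*36 + (-1 + 6*2)/4) = -16100 + (7/4 + 9 + (-1 + 12)/4) = -16100 + (7/4 + 9 + (¼)*11) = -16100 + (7/4 + 9 + 11/4) = -16100 + 27/2 = -32173/2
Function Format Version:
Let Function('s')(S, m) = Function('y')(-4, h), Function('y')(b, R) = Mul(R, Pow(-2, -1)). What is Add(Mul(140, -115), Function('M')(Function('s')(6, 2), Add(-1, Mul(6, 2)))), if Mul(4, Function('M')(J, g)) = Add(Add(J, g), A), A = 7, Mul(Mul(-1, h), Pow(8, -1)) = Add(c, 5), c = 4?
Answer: Rational(-32173, 2) ≈ -16087.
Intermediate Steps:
h = -72 (h = Mul(-8, Add(4, 5)) = Mul(-8, 9) = -72)
Function('y')(b, R) = Mul(Rational(-1, 2), R) (Function('y')(b, R) = Mul(R, Rational(-1, 2)) = Mul(Rational(-1, 2), R))
Function('s')(S, m) = 36 (Function('s')(S, m) = Mul(Rational(-1, 2), -72) = 36)
Function('M')(J, g) = Add(Rational(7, 4), Mul(Rational(1, 4), J), Mul(Rational(1, 4), g)) (Function('M')(J, g) = Mul(Rational(1, 4), Add(Add(J, g), 7)) = Mul(Rational(1, 4), Add(7, J, g)) = Add(Rational(7, 4), Mul(Rational(1, 4), J), Mul(Rational(1, 4), g)))
Add(Mul(140, -115), Function('M')(Function('s')(6, 2), Add(-1, Mul(6, 2)))) = Add(Mul(140, -115), Add(Rational(7, 4), Mul(Rational(1, 4), 36), Mul(Rational(1, 4), Add(-1, Mul(6, 2))))) = Add(-16100, Add(Rational(7, 4), 9, Mul(Rational(1, 4), Add(-1, 12)))) = Add(-16100, Add(Rational(7, 4), 9, Mul(Rational(1, 4), 11))) = Add(-16100, Add(Rational(7, 4), 9, Rational(11, 4))) = Add(-16100, Rational(27, 2)) = Rational(-32173, 2)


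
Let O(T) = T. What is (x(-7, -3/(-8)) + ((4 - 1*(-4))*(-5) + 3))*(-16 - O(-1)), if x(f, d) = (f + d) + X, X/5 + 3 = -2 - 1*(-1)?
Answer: 7635/8 ≈ 954.38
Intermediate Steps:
X = -20 (X = -15 + 5*(-2 - 1*(-1)) = -15 + 5*(-2 + 1) = -15 + 5*(-1) = -15 - 5 = -20)
x(f, d) = -20 + d + f (x(f, d) = (f + d) - 20 = (d + f) - 20 = -20 + d + f)
(x(-7, -3/(-8)) + ((4 - 1*(-4))*(-5) + 3))*(-16 - O(-1)) = ((-20 - 3/(-8) - 7) + ((4 - 1*(-4))*(-5) + 3))*(-16 - 1*(-1)) = ((-20 - 3*(-⅛) - 7) + ((4 + 4)*(-5) + 3))*(-16 + 1) = ((-20 + 3/8 - 7) + (8*(-5) + 3))*(-15) = (-213/8 + (-40 + 3))*(-15) = (-213/8 - 37)*(-15) = -509/8*(-15) = 7635/8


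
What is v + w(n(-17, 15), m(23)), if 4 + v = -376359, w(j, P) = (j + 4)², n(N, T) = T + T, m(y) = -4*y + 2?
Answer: -375207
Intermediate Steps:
m(y) = 2 - 4*y
n(N, T) = 2*T
w(j, P) = (4 + j)²
v = -376363 (v = -4 - 376359 = -376363)
v + w(n(-17, 15), m(23)) = -376363 + (4 + 2*15)² = -376363 + (4 + 30)² = -376363 + 34² = -376363 + 1156 = -375207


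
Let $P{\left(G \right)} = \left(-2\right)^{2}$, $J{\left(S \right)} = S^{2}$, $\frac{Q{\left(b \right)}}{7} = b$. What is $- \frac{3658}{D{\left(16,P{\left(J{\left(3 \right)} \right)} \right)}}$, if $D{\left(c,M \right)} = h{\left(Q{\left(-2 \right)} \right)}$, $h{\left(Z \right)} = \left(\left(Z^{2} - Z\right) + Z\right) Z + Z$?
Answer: $\frac{1829}{1379} \approx 1.3263$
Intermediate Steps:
$Q{\left(b \right)} = 7 b$
$P{\left(G \right)} = 4$
$h{\left(Z \right)} = Z + Z^{3}$ ($h{\left(Z \right)} = Z^{2} Z + Z = Z^{3} + Z = Z + Z^{3}$)
$D{\left(c,M \right)} = -2758$ ($D{\left(c,M \right)} = 7 \left(-2\right) + \left(7 \left(-2\right)\right)^{3} = -14 + \left(-14\right)^{3} = -14 - 2744 = -2758$)
$- \frac{3658}{D{\left(16,P{\left(J{\left(3 \right)} \right)} \right)}} = - \frac{3658}{-2758} = \left(-3658\right) \left(- \frac{1}{2758}\right) = \frac{1829}{1379}$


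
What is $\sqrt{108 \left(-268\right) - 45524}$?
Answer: $2 i \sqrt{18617} \approx 272.89 i$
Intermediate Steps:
$\sqrt{108 \left(-268\right) - 45524} = \sqrt{-28944 - 45524} = \sqrt{-74468} = 2 i \sqrt{18617}$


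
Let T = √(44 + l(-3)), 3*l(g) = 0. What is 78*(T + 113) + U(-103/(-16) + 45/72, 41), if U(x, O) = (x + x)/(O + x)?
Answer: 6778192/769 + 156*√11 ≈ 9331.7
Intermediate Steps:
l(g) = 0 (l(g) = (⅓)*0 = 0)
T = 2*√11 (T = √(44 + 0) = √44 = 2*√11 ≈ 6.6332)
U(x, O) = 2*x/(O + x) (U(x, O) = (2*x)/(O + x) = 2*x/(O + x))
78*(T + 113) + U(-103/(-16) + 45/72, 41) = 78*(2*√11 + 113) + 2*(-103/(-16) + 45/72)/(41 + (-103/(-16) + 45/72)) = 78*(113 + 2*√11) + 2*(-103*(-1/16) + 45*(1/72))/(41 + (-103*(-1/16) + 45*(1/72))) = (8814 + 156*√11) + 2*(103/16 + 5/8)/(41 + (103/16 + 5/8)) = (8814 + 156*√11) + 2*(113/16)/(41 + 113/16) = (8814 + 156*√11) + 2*(113/16)/(769/16) = (8814 + 156*√11) + 2*(113/16)*(16/769) = (8814 + 156*√11) + 226/769 = 6778192/769 + 156*√11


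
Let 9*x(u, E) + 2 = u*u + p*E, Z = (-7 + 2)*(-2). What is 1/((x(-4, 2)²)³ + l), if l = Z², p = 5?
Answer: 729/335044 ≈ 0.0021758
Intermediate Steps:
Z = 10 (Z = -5*(-2) = 10)
x(u, E) = -2/9 + u²/9 + 5*E/9 (x(u, E) = -2/9 + (u*u + 5*E)/9 = -2/9 + (u² + 5*E)/9 = -2/9 + (u²/9 + 5*E/9) = -2/9 + u²/9 + 5*E/9)
l = 100 (l = 10² = 100)
1/((x(-4, 2)²)³ + l) = 1/(((-2/9 + (⅑)*(-4)² + (5/9)*2)²)³ + 100) = 1/(((-2/9 + (⅑)*16 + 10/9)²)³ + 100) = 1/(((-2/9 + 16/9 + 10/9)²)³ + 100) = 1/(((8/3)²)³ + 100) = 1/((64/9)³ + 100) = 1/(262144/729 + 100) = 1/(335044/729) = 729/335044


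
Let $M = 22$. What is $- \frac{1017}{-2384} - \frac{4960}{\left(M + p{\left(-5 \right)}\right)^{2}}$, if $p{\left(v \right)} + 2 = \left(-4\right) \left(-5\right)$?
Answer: $- \frac{31867}{11920} \approx -2.6734$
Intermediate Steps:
$p{\left(v \right)} = 18$ ($p{\left(v \right)} = -2 - -20 = -2 + 20 = 18$)
$- \frac{1017}{-2384} - \frac{4960}{\left(M + p{\left(-5 \right)}\right)^{2}} = - \frac{1017}{-2384} - \frac{4960}{\left(22 + 18\right)^{2}} = \left(-1017\right) \left(- \frac{1}{2384}\right) - \frac{4960}{40^{2}} = \frac{1017}{2384} - \frac{4960}{1600} = \frac{1017}{2384} - \frac{31}{10} = - \frac{31867}{11920}$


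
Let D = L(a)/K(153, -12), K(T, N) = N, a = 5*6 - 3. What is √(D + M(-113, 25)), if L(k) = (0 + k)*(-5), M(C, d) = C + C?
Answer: I*√859/2 ≈ 14.654*I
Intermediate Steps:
a = 27 (a = 30 - 3 = 27)
M(C, d) = 2*C
L(k) = -5*k (L(k) = k*(-5) = -5*k)
D = 45/4 (D = -5*27/(-12) = -135*(-1/12) = 45/4 ≈ 11.250)
√(D + M(-113, 25)) = √(45/4 + 2*(-113)) = √(45/4 - 226) = √(-859/4) = I*√859/2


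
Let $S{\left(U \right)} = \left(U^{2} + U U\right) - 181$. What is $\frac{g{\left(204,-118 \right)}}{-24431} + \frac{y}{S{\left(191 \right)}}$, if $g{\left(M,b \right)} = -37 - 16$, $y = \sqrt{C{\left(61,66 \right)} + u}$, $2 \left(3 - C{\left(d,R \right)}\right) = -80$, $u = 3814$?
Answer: $\frac{53}{24431} + \frac{\sqrt{3857}}{72781} \approx 0.0030227$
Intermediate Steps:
$C{\left(d,R \right)} = 43$ ($C{\left(d,R \right)} = 3 - -40 = 3 + 40 = 43$)
$S{\left(U \right)} = -181 + 2 U^{2}$ ($S{\left(U \right)} = \left(U^{2} + U^{2}\right) - 181 = 2 U^{2} - 181 = -181 + 2 U^{2}$)
$y = \sqrt{3857}$ ($y = \sqrt{43 + 3814} = \sqrt{3857} \approx 62.105$)
$g{\left(M,b \right)} = -53$
$\frac{g{\left(204,-118 \right)}}{-24431} + \frac{y}{S{\left(191 \right)}} = - \frac{53}{-24431} + \frac{\sqrt{3857}}{-181 + 2 \cdot 191^{2}} = \left(-53\right) \left(- \frac{1}{24431}\right) + \frac{\sqrt{3857}}{-181 + 2 \cdot 36481} = \frac{53}{24431} + \frac{\sqrt{3857}}{-181 + 72962} = \frac{53}{24431} + \frac{\sqrt{3857}}{72781}$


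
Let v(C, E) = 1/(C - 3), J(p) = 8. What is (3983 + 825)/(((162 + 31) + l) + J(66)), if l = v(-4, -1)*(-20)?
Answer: 33656/1427 ≈ 23.585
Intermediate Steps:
v(C, E) = 1/(-3 + C)
l = 20/7 (l = -20/(-3 - 4) = -20/(-7) = -1/7*(-20) = 20/7 ≈ 2.8571)
(3983 + 825)/(((162 + 31) + l) + J(66)) = (3983 + 825)/(((162 + 31) + 20/7) + 8) = 4808/((193 + 20/7) + 8) = 4808/(1371/7 + 8) = 4808/(1427/7) = 4808*(7/1427) = 33656/1427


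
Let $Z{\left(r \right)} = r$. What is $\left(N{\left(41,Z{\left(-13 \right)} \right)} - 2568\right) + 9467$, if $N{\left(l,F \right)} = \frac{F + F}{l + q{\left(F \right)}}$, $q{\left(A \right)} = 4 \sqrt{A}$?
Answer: $\frac{13031145}{1889} + \frac{104 i \sqrt{13}}{1889} \approx 6898.4 + 0.19851 i$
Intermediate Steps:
$N{\left(l,F \right)} = \frac{2 F}{l + 4 \sqrt{F}}$ ($N{\left(l,F \right)} = \frac{F + F}{l + 4 \sqrt{F}} = \frac{2 F}{l + 4 \sqrt{F}}$)
$\left(N{\left(41,Z{\left(-13 \right)} \right)} - 2568\right) + 9467 = \left(2 \left(-13\right) \frac{1}{41 + 4 \sqrt{-13}} - 2568\right) + 9467 = \left(2 \left(-13\right) \frac{1}{41 + 4 i \sqrt{13}} - 2568\right) + 9467 = \left(- \frac{26}{41 + 4 i \sqrt{13}} - 2568\right) + 9467 = \left(-2568 - \frac{26}{41 + 4 i \sqrt{13}}\right) + 9467 = 6899 - \frac{26}{41 + 4 i \sqrt{13}}$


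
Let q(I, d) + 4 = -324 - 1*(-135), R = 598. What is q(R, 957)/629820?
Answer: -193/629820 ≈ -0.00030644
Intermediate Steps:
q(I, d) = -193 (q(I, d) = -4 + (-324 - 1*(-135)) = -4 + (-324 + 135) = -4 - 189 = -193)
q(R, 957)/629820 = -193/629820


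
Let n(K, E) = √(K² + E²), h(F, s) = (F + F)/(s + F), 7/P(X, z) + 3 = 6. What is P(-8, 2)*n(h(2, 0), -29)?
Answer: 91*√5/3 ≈ 67.827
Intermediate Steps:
P(X, z) = 7/3 (P(X, z) = 7/(-3 + 6) = 7/3)
h(F, s) = 2*F/(F + s) (h(F, s) = (2*F)/(F + s) = 2*F/(F + s))
n(K, E) = √(E² + K²)
P(-8, 2)*n(h(2, 0), -29) = 7*√((-29)² + (2*2/(2 + 0))²)/3 = 7*√(841 + (2*2/2)²)/3 = 7*√(841 + (2*2*(½))²)/3 = 7*√(841 + 2²)/3 = 7*√(841 + 4)/3 = 7*√845/3 = 7*(13*√5)/3 = 91*√5/3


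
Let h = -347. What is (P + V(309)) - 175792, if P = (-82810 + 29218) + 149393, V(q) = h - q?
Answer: -80647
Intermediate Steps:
V(q) = -347 - q
P = 95801 (P = -53592 + 149393 = 95801)
(P + V(309)) - 175792 = (95801 + (-347 - 1*309)) - 175792 = (95801 + (-347 - 309)) - 175792 = (95801 - 656) - 175792 = 95145 - 175792 = -80647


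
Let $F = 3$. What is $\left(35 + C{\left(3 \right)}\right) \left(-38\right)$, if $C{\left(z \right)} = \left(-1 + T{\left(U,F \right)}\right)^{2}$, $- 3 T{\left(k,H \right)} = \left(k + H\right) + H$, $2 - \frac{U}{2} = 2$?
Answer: $-1672$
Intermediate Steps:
$U = 0$ ($U = 4 - 4 = 0$)
$T{\left(k,H \right)} = - \frac{2 H}{3} - \frac{k}{3}$ ($T{\left(k,H \right)} = - \frac{\left(k + H\right) + H}{3} = - \frac{\left(H + k\right) + H}{3} = - \frac{k + 2 H}{3} = - \frac{2 H}{3} - \frac{k}{3}$)
$C{\left(z \right)} = 9$ ($C{\left(z \right)} = \left(-1 - 2\right)^{2} = \left(-3\right)^{2} = 9$)
$\left(35 + C{\left(3 \right)}\right) \left(-38\right) = \left(35 + 9\right) \left(-38\right) = 44 \left(-38\right) = -1672$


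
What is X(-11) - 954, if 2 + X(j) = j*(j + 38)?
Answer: -1253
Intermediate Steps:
X(j) = -2 + j*(38 + j) (X(j) = -2 + j*(j + 38) = -2 + j*(38 + j))
X(-11) - 954 = (-2 + (-11)² + 38*(-11)) - 954 = (-2 + 121 - 418) - 954 = -299 - 954 = -1253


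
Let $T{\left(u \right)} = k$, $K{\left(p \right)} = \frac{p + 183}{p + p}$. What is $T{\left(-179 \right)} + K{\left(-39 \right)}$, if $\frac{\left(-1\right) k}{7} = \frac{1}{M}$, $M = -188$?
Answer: $- \frac{4421}{2444} \approx -1.8089$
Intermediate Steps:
$K{\left(p \right)} = \frac{183 + p}{2 p}$
$k = \frac{7}{188}$ ($k = - \frac{7}{-188} = \left(-7\right) \left(- \frac{1}{188}\right) = \frac{7}{188} \approx 0.037234$)
$T{\left(u \right)} = \frac{7}{188}$
$T{\left(-179 \right)} + K{\left(-39 \right)} = \frac{7}{188} + \frac{183 - 39}{2 \left(-39\right)} = \frac{7}{188} + \frac{1}{2} \left(- \frac{1}{39}\right) 144 = \frac{7}{188} - \frac{24}{13} = - \frac{4421}{2444}$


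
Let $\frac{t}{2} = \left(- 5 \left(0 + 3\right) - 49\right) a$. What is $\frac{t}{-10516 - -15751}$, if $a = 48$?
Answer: $- \frac{2048}{1745} \approx -1.1736$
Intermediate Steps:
$t = -6144$ ($t = 2 \left(- 5 \left(0 + 3\right) - 49\right) 48 = 2 \left(\left(-5\right) 3 - 49\right) 48 = 2 \left(-15 - 49\right) 48 = 2 \left(\left(-64\right) 48\right) = 2 \left(-3072\right) = -6144$)
$\frac{t}{-10516 - -15751} = - \frac{6144}{-10516 - -15751} = - \frac{6144}{-10516 + 15751} = - \frac{6144}{5235} = \left(-6144\right) \frac{1}{5235} = - \frac{2048}{1745}$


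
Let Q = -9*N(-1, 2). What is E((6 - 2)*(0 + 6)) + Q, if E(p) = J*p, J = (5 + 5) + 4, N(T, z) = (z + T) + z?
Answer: 309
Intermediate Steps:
N(T, z) = T + 2*z (N(T, z) = (T + z) + z = T + 2*z)
J = 14 (J = 10 + 4 = 14)
E(p) = 14*p
Q = -27 (Q = -9*(-1 + 2*2) = -9*(-1 + 4) = -9*3 = -27)
E((6 - 2)*(0 + 6)) + Q = 14*((6 - 2)*(0 + 6)) - 27 = 14*(4*6) - 27 = 14*24 - 27 = 336 - 27 = 309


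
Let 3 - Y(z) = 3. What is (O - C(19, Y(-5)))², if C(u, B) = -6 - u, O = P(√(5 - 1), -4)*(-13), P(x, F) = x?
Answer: 1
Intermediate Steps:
Y(z) = 0 (Y(z) = 3 - 1*3 = 3 - 3 = 0)
O = -26 (O = √(5 - 1)*(-13) = √4*(-13) = 2*(-13) = -26)
(O - C(19, Y(-5)))² = (-26 - (-6 - 1*19))² = (-26 - (-6 - 19))² = (-26 - 1*(-25))² = (-26 + 25)² = (-1)² = 1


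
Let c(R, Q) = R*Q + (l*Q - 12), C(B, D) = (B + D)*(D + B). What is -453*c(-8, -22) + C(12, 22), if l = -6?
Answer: -132932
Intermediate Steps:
C(B, D) = (B + D)² (C(B, D) = (B + D)*(B + D) = (B + D)²)
c(R, Q) = -12 - 6*Q + Q*R (c(R, Q) = R*Q + (-6*Q - 12) = Q*R + (-12 - 6*Q) = -12 - 6*Q + Q*R)
-453*c(-8, -22) + C(12, 22) = -453*(-12 - 6*(-22) - 22*(-8)) + (12 + 22)² = -453*(-12 + 132 + 176) + 34² = -453*296 + 1156 = -134088 + 1156 = -132932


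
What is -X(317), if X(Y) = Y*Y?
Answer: -100489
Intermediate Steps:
X(Y) = Y²
-X(317) = -1*317² = -1*100489 = -100489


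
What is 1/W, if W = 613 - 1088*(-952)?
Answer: 1/1036389 ≈ 9.6489e-7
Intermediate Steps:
W = 1036389 (W = 613 + 1035776 = 1036389)
1/W = 1/1036389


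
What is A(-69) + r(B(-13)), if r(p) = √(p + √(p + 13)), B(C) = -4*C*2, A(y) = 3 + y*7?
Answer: -480 + √(104 + 3*√13) ≈ -469.28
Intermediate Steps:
A(y) = 3 + 7*y
B(C) = -8*C
r(p) = √(p + √(13 + p))
A(-69) + r(B(-13)) = (3 + 7*(-69)) + √(-8*(-13) + √(13 - 8*(-13))) = (3 - 483) + √(104 + √(13 + 104)) = -480 + √(104 + √117) = -480 + √(104 + 3*√13)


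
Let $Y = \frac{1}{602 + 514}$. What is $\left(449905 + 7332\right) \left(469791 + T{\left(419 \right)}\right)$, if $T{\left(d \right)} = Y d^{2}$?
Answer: $\frac{239803576438129}{1116} \approx 2.1488 \cdot 10^{11}$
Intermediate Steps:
$Y = \frac{1}{1116} \approx 0.00089606$
$T{\left(d \right)} = \frac{d^{2}}{1116}$
$\left(449905 + 7332\right) \left(469791 + T{\left(419 \right)}\right) = \left(449905 + 7332\right) \left(469791 + \frac{419^{2}}{1116}\right) = 457237 \left(469791 + \frac{1}{1116} \cdot 175561\right) = 457237 \left(469791 + \frac{175561}{1116}\right) = 457237 \cdot \frac{524462317}{1116} = \frac{239803576438129}{1116}$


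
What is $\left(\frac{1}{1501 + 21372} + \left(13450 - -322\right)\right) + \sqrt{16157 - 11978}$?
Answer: $\frac{315006957}{22873} + \sqrt{4179} \approx 13837.0$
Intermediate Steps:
$\left(\frac{1}{1501 + 21372} + \left(13450 - -322\right)\right) + \sqrt{16157 - 11978} = \left(\frac{1}{22873} + \left(13450 + 322\right)\right) + \sqrt{4179} = \left(\frac{1}{22873} + 13772\right) + \sqrt{4179} = \frac{315006957}{22873} + \sqrt{4179}$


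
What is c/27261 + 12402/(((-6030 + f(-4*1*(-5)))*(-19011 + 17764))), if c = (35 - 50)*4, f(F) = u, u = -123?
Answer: -13586282/23240883939 ≈ -0.00058459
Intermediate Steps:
f(F) = -123
c = -60 (c = -15*4 = -60)
c/27261 + 12402/(((-6030 + f(-4*1*(-5)))*(-19011 + 17764))) = -60/27261 + 12402/(((-6030 - 123)*(-19011 + 17764))) = -60*1/27261 + 12402/((-6153*(-1247))) = -20/9087 + 12402/7672791 = -20/9087 + 12402*(1/7672791) = -20/9087 + 4134/2557597 = -13586282/23240883939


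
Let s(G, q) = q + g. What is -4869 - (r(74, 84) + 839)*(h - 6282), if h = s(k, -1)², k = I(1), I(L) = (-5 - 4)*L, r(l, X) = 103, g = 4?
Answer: 5904297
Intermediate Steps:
I(L) = -9*L
k = -9 (k = -9*1 = -9)
s(G, q) = 4 + q (s(G, q) = q + 4 = 4 + q)
h = 9 (h = (4 - 1)² = 3² = 9)
-4869 - (r(74, 84) + 839)*(h - 6282) = -4869 - (103 + 839)*(9 - 6282) = -4869 - 942*(-6273) = -4869 - 1*(-5909166) = -4869 + 5909166 = 5904297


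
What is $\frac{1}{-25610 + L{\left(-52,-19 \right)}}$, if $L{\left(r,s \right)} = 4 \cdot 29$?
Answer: $- \frac{1}{25494} \approx -3.9225 \cdot 10^{-5}$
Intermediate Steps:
$L{\left(r,s \right)} = 116$
$\frac{1}{-25610 + L{\left(-52,-19 \right)}} = \frac{1}{-25610 + 116} = \frac{1}{-25494} = - \frac{1}{25494}$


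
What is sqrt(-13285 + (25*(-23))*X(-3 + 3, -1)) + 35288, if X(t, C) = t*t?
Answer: 35288 + I*sqrt(13285) ≈ 35288.0 + 115.26*I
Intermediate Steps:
X(t, C) = t**2
sqrt(-13285 + (25*(-23))*X(-3 + 3, -1)) + 35288 = sqrt(-13285 + (25*(-23))*(-3 + 3)**2) + 35288 = sqrt(-13285 - 575*0**2) + 35288 = sqrt(-13285 - 575*0) + 35288 = sqrt(-13285 + 0) + 35288 = sqrt(-13285) + 35288 = I*sqrt(13285) + 35288 = 35288 + I*sqrt(13285)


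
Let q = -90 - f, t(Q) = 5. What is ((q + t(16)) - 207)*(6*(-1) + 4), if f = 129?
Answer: 842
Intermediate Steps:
q = -219 (q = -90 - 1*129 = -90 - 129 = -219)
((q + t(16)) - 207)*(6*(-1) + 4) = ((-219 + 5) - 207)*(6*(-1) + 4) = (-214 - 207)*(-6 + 4) = -421*(-2) = 842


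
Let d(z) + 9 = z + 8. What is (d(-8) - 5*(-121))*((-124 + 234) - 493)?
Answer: -228268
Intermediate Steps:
d(z) = -1 + z (d(z) = -9 + (z + 8) = -9 + (8 + z) = -1 + z)
(d(-8) - 5*(-121))*((-124 + 234) - 493) = ((-1 - 8) - 5*(-121))*((-124 + 234) - 493) = (-9 + 605)*(110 - 493) = 596*(-383) = -228268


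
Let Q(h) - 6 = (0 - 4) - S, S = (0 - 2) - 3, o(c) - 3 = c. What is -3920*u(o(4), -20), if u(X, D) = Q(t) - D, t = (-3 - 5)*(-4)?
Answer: -105840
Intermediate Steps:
o(c) = 3 + c
S = -5 (S = -2 - 3 = -5)
t = 32 (t = -8*(-4) = 32)
Q(h) = 7 (Q(h) = 6 + ((0 - 4) - 1*(-5)) = 6 + (-4 + 5) = 6 + 1 = 7)
u(X, D) = 7 - D
-3920*u(o(4), -20) = -3920*(7 - 1*(-20)) = -3920*(7 + 20) = -3920*27 = -105840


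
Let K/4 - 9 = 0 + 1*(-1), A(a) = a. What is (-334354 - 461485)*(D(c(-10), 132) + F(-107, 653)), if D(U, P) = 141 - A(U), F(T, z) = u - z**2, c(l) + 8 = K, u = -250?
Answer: 339458758738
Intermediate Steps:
K = 32 (K = 36 + 4*(0 + 1*(-1)) = 36 + 4*(0 - 1) = 36 + 4*(-1) = 36 - 4 = 32)
c(l) = 24 (c(l) = -8 + 32 = 24)
F(T, z) = -250 - z**2
D(U, P) = 141 - U
(-334354 - 461485)*(D(c(-10), 132) + F(-107, 653)) = (-334354 - 461485)*((141 - 1*24) + (-250 - 1*653**2)) = -795839*((141 - 24) + (-250 - 1*426409)) = -795839*(117 + (-250 - 426409)) = -795839*(117 - 426659) = -795839*(-426542) = 339458758738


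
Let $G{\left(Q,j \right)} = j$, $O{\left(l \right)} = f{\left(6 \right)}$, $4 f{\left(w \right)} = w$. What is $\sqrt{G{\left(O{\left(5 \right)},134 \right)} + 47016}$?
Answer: $5 \sqrt{1886} \approx 217.14$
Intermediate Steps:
$f{\left(w \right)} = \frac{w}{4}$
$O{\left(l \right)} = \frac{3}{2}$ ($O{\left(l \right)} = \frac{1}{4} \cdot 6 = \frac{3}{2}$)
$\sqrt{G{\left(O{\left(5 \right)},134 \right)} + 47016} = \sqrt{134 + 47016} = \sqrt{47150} = 5 \sqrt{1886}$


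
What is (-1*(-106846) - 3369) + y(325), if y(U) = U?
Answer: 103802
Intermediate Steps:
(-1*(-106846) - 3369) + y(325) = (-1*(-106846) - 3369) + 325 = (106846 - 3369) + 325 = 103477 + 325 = 103802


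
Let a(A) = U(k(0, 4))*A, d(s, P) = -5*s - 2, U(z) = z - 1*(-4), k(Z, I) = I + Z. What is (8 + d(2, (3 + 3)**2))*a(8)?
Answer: -256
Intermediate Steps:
U(z) = 4 + z (U(z) = z + 4 = 4 + z)
d(s, P) = -2 - 5*s
a(A) = 8*A (a(A) = (4 + (4 + 0))*A = (4 + 4)*A = 8*A)
(8 + d(2, (3 + 3)**2))*a(8) = (8 + (-2 - 5*2))*(8*8) = (8 + (-2 - 10))*64 = (8 - 12)*64 = -4*64 = -256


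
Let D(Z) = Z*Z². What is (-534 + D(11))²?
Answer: 635209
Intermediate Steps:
D(Z) = Z³
(-534 + D(11))² = (-534 + 11³)² = (-534 + 1331)² = 797² = 635209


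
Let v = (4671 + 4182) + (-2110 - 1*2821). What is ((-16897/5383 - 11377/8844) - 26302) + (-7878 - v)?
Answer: -1814142195163/47607252 ≈ -38106.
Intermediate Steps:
v = 3922 (v = 8853 + (-2110 - 2821) = 8853 - 4931 = 3922)
((-16897/5383 - 11377/8844) - 26302) + (-7878 - v) = ((-16897/5383 - 11377/8844) - 26302) + (-7878 - 1*3922) = ((-16897*1/5383 - 11377*1/8844) - 26302) + (-7878 - 3922) = ((-16897/5383 - 11377/8844) - 26302) - 11800 = (-210679459/47607252 - 26302) - 11800 = -1252376621563/47607252 - 11800 = -1814142195163/47607252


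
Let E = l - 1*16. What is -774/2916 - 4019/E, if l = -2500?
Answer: 271445/203796 ≈ 1.3319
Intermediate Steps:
E = -2516 (E = -2500 - 1*16 = -2500 - 16 = -2516)
-774/2916 - 4019/E = -774/2916 - 4019/(-2516) = -774*1/2916 - 4019*(-1/2516) = -43/162 + 4019/2516 = 271445/203796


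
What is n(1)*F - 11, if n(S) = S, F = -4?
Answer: -15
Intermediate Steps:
n(1)*F - 11 = 1*(-4) - 11 = -4 - 11 = -15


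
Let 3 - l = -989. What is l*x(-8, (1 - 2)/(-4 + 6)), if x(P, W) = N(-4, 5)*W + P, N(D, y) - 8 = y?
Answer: -14384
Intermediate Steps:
N(D, y) = 8 + y
l = 992 (l = 3 - 1*(-989) = 3 + 989 = 992)
x(P, W) = P + 13*W (x(P, W) = (8 + 5)*W + P = 13*W + P = P + 13*W)
l*x(-8, (1 - 2)/(-4 + 6)) = 992*(-8 + 13*((1 - 2)/(-4 + 6))) = 992*(-8 + 13*(-1/2)) = 992*(-8 + 13*(-1*½)) = 992*(-8 + 13*(-½)) = 992*(-8 - 13/2) = 992*(-29/2) = -14384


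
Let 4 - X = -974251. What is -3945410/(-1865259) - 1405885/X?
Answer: 244299154067/363447581409 ≈ 0.67217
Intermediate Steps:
X = 974255 (X = 4 - 1*(-974251) = 4 + 974251 = 974255)
-3945410/(-1865259) - 1405885/X = -3945410/(-1865259) - 1405885/974255 = -3945410*(-1/1865259) - 1405885*1/974255 = 3945410/1865259 - 281177/194851 = 244299154067/363447581409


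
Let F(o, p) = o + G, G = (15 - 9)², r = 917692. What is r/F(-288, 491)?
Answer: -229423/63 ≈ -3641.6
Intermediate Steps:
G = 36 (G = 6² = 36)
F(o, p) = 36 + o (F(o, p) = o + 36 = 36 + o)
r/F(-288, 491) = 917692/(36 - 288) = 917692/(-252) = 917692*(-1/252) = -229423/63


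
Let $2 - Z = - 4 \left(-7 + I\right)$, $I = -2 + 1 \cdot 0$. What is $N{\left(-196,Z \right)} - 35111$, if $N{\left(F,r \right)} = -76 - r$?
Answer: $-35153$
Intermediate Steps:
$I = -2$ ($I = -2 + 0 = -2$)
$Z = -34$ ($Z = 2 - - 4 \left(-7 - 2\right) = 2 - \left(-4\right) \left(-9\right) = 2 - 36 = -34$)
$N{\left(-196,Z \right)} - 35111 = \left(-76 - -34\right) - 35111 = \left(-76 + 34\right) - 35111 = -42 - 35111 = -35153$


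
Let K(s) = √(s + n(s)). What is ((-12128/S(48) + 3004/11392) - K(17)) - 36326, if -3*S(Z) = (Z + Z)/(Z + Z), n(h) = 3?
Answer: 165935/2848 - 2*√5 ≈ 53.792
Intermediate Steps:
S(Z) = -⅓ (S(Z) = -(Z + Z)/(3*(Z + Z)) = -2*Z/(3*(2*Z)) = -2*Z*1/(2*Z)/3 = -⅓*1 = -⅓)
K(s) = √(3 + s) (K(s) = √(s + 3) = √(3 + s))
((-12128/S(48) + 3004/11392) - K(17)) - 36326 = ((-12128/(-⅓) + 3004/11392) - √(3 + 17)) - 36326 = ((-12128*(-3) + 3004*(1/11392)) - √20) - 36326 = ((36384 + 751/2848) - 2*√5) - 36326 = (103622383/2848 - 2*√5) - 36326 = 165935/2848 - 2*√5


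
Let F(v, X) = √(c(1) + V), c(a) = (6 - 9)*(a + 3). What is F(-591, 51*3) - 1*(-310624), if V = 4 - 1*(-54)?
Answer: 310624 + √46 ≈ 3.1063e+5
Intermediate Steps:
c(a) = -9 - 3*a (c(a) = -3*(3 + a) = -9 - 3*a)
V = 58 (V = 4 + 54 = 58)
F(v, X) = √46 (F(v, X) = √((-9 - 3*1) + 58) = √((-9 - 3) + 58) = √(-12 + 58) = √46)
F(-591, 51*3) - 1*(-310624) = √46 - 1*(-310624) = √46 + 310624 = 310624 + √46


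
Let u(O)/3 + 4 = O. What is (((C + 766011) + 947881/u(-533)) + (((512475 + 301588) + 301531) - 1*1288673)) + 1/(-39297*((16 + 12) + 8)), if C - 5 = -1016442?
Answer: -107393110766147/253229868 ≈ -4.2409e+5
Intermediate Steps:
C = -1016437 (C = 5 - 1016442 = -1016437)
u(O) = -12 + 3*O
(((C + 766011) + 947881/u(-533)) + (((512475 + 301588) + 301531) - 1*1288673)) + 1/(-39297*((16 + 12) + 8)) = (((-1016437 + 766011) + 947881/(-12 + 3*(-533))) + (((512475 + 301588) + 301531) - 1*1288673)) + 1/(-39297*((16 + 12) + 8)) = ((-250426 + 947881/(-12 - 1599)) + ((814063 + 301531) - 1288673)) + 1/(-39297*(28 + 8)) = ((-250426 + 947881/(-1611)) + (1115594 - 1288673)) + 1/(-39297*36) = ((-250426 + 947881*(-1/1611)) - 173079) + 1/(-1414692) = ((-250426 - 947881/1611) - 173079) - 1/1414692 = (-404384167/1611 - 173079) - 1/1414692 = -683214436/1611 - 1/1414692 = -107393110766147/253229868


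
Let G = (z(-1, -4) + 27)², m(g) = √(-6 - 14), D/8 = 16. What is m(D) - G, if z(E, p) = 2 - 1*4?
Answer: -625 + 2*I*√5 ≈ -625.0 + 4.4721*I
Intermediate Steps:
D = 128 (D = 8*16 = 128)
z(E, p) = -2 (z(E, p) = 2 - 4 = -2)
m(g) = 2*I*√5 (m(g) = √(-20) = 2*I*√5)
G = 625 (G = (-2 + 27)² = 25² = 625)
m(D) - G = 2*I*√5 - 1*625 = 2*I*√5 - 625 = -625 + 2*I*√5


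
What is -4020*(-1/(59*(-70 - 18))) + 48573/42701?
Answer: 20133249/55425898 ≈ 0.36325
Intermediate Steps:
-4020*(-1/(59*(-70 - 18))) + 48573/42701 = -4020/((-59*(-88))) + 48573*(1/42701) = -4020/5192 + 48573/42701 = -4020*1/5192 + 48573/42701 = -1005/1298 + 48573/42701 = 20133249/55425898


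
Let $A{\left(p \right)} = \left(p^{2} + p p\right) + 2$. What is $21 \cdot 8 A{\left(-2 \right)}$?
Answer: $1680$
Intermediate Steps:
$A{\left(p \right)} = 2 + 2 p^{2}$ ($A{\left(p \right)} = \left(p^{2} + p^{2}\right) + 2 = 2 p^{2} + 2 = 2 + 2 p^{2}$)
$21 \cdot 8 A{\left(-2 \right)} = 21 \cdot 8 \left(2 + 2 \left(-2\right)^{2}\right) = 168 \left(2 + 2 \cdot 4\right) = 168 \left(2 + 8\right) = 168 \cdot 10 = 1680$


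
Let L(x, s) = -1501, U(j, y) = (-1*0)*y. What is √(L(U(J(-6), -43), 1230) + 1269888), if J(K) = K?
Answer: √1268387 ≈ 1126.2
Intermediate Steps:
U(j, y) = 0 (U(j, y) = 0*y = 0)
√(L(U(J(-6), -43), 1230) + 1269888) = √(-1501 + 1269888) = √1268387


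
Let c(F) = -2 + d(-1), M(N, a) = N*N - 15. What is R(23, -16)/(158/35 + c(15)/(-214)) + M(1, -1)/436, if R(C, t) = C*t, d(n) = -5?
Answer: -601116159/7424426 ≈ -80.965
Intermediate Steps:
M(N, a) = -15 + N**2 (M(N, a) = N**2 - 15 = -15 + N**2)
c(F) = -7 (c(F) = -2 - 5 = -7)
R(23, -16)/(158/35 + c(15)/(-214)) + M(1, -1)/436 = (23*(-16))/(158/35 - 7/(-214)) + (-15 + 1**2)/436 = -368/(158*(1/35) - 7*(-1/214)) + (-15 + 1)*(1/436) = -368/(158/35 + 7/214) - 14*1/436 = -368/34057/7490 - 7/218 = -368*7490/34057 - 7/218 = -2756320/34057 - 7/218 = -601116159/7424426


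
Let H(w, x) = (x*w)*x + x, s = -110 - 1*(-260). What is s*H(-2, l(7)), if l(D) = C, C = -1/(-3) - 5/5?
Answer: -700/3 ≈ -233.33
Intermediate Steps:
C = -⅔ (C = -1*(-⅓) - 5*⅕ = ⅓ - 1 = -⅔ ≈ -0.66667)
l(D) = -⅔
s = 150 (s = -110 + 260 = 150)
H(w, x) = x + w*x² (H(w, x) = (w*x)*x + x = w*x² + x = x + w*x²)
s*H(-2, l(7)) = 150*(-2*(1 - 2*(-⅔))/3) = 150*(-2*(1 + 4/3)/3) = 150*(-⅔*7/3) = 150*(-14/9) = -700/3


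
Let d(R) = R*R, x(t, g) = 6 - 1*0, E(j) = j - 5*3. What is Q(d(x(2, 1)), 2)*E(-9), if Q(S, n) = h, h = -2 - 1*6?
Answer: 192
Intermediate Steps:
E(j) = -15 + j (E(j) = j - 15 = -15 + j)
x(t, g) = 6 (x(t, g) = 6 + 0 = 6)
h = -8 (h = -2 - 6 = -8)
d(R) = R²
Q(S, n) = -8
Q(d(x(2, 1)), 2)*E(-9) = -8*(-15 - 9) = -8*(-24) = 192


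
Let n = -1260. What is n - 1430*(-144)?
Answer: 204660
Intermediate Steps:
n - 1430*(-144) = -1260 - 1430*(-144) = -1260 + 205920 = 204660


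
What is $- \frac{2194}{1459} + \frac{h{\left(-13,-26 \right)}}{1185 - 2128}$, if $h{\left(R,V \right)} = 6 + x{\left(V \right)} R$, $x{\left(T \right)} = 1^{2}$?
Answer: $- \frac{2058729}{1375837} \approx -1.4963$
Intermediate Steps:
$x{\left(T \right)} = 1$
$h{\left(R,V \right)} = 6 + R$ ($h{\left(R,V \right)} = 6 + 1 R = 6 + R$)
$- \frac{2194}{1459} + \frac{h{\left(-13,-26 \right)}}{1185 - 2128} = - \frac{2194}{1459} + \frac{6 - 13}{1185 - 2128} = \left(-2194\right) \frac{1}{1459} - \frac{7}{1185 - 2128} = - \frac{2194}{1459} - \frac{7}{-943} = - \frac{2194}{1459} - - \frac{7}{943} = - \frac{2194}{1459} + \frac{7}{943} = - \frac{2058729}{1375837}$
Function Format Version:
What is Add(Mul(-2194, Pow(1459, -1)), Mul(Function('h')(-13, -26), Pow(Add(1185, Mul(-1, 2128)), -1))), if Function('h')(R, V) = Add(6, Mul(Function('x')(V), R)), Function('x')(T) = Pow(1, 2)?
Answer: Rational(-2058729, 1375837) ≈ -1.4963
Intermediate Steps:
Function('x')(T) = 1
Function('h')(R, V) = Add(6, R) (Function('h')(R, V) = Add(6, Mul(1, R)) = Add(6, R))
Add(Mul(-2194, Pow(1459, -1)), Mul(Function('h')(-13, -26), Pow(Add(1185, Mul(-1, 2128)), -1))) = Add(Mul(-2194, Pow(1459, -1)), Mul(Add(6, -13), Pow(Add(1185, Mul(-1, 2128)), -1))) = Add(Mul(-2194, Rational(1, 1459)), Mul(-7, Pow(Add(1185, -2128), -1))) = Add(Rational(-2194, 1459), Mul(-7, Pow(-943, -1))) = Add(Rational(-2194, 1459), Mul(-7, Rational(-1, 943))) = Add(Rational(-2194, 1459), Rational(7, 943)) = Rational(-2058729, 1375837)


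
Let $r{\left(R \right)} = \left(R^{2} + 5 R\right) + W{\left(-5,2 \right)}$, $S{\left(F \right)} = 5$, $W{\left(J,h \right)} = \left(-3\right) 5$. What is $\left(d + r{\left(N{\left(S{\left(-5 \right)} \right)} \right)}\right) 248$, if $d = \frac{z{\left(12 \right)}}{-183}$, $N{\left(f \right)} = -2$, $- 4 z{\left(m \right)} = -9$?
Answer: $- \frac{317874}{61} \approx -5211.0$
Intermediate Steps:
$z{\left(m \right)} = \frac{9}{4}$ ($z{\left(m \right)} = \left(- \frac{1}{4}\right) \left(-9\right) = \frac{9}{4}$)
$W{\left(J,h \right)} = -15$
$r{\left(R \right)} = -15 + R^{2} + 5 R$ ($r{\left(R \right)} = \left(R^{2} + 5 R\right) - 15 = -15 + R^{2} + 5 R$)
$d = - \frac{3}{244}$ ($d = \frac{9}{4 \left(-183\right)} = \frac{9}{4} \left(- \frac{1}{183}\right) = - \frac{3}{244} \approx -0.012295$)
$\left(d + r{\left(N{\left(S{\left(-5 \right)} \right)} \right)}\right) 248 = \left(- \frac{3}{244} + \left(-15 + \left(-2\right)^{2} + 5 \left(-2\right)\right)\right) 248 = \left(- \frac{3}{244} - 21\right) 248 = \left(- \frac{5127}{244}\right) 248 = - \frac{317874}{61}$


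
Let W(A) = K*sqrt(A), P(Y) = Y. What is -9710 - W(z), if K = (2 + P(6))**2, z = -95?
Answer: -9710 - 64*I*sqrt(95) ≈ -9710.0 - 623.79*I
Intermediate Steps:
K = 64 (K = (2 + 6)**2 = 8**2 = 64)
W(A) = 64*sqrt(A)
-9710 - W(z) = -9710 - 64*sqrt(-95) = -9710 - 64*I*sqrt(95)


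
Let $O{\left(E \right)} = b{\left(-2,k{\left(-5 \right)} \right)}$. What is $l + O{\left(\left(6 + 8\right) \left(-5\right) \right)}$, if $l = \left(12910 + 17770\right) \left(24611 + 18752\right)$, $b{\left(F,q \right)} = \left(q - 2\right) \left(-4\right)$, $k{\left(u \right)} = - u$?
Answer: $1330376828$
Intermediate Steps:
$b{\left(F,q \right)} = 8 - 4 q$ ($b{\left(F,q \right)} = \left(-2 + q\right) \left(-4\right) = 8 - 4 q$)
$O{\left(E \right)} = -12$ ($O{\left(E \right)} = 8 - 4 \left(\left(-1\right) \left(-5\right)\right) = 8 - 20 = -12$)
$l = 1330376840$ ($l = 30680 \cdot 43363 = 1330376840$)
$l + O{\left(\left(6 + 8\right) \left(-5\right) \right)} = 1330376840 - 12 = 1330376828$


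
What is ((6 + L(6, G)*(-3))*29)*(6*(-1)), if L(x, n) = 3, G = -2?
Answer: 522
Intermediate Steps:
((6 + L(6, G)*(-3))*29)*(6*(-1)) = ((6 + 3*(-3))*29)*(6*(-1)) = ((6 - 9)*29)*(-6) = -3*29*(-6) = -87*(-6) = 522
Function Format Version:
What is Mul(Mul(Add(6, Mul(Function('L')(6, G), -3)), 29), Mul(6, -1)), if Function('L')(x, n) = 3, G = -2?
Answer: 522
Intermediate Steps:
Mul(Mul(Add(6, Mul(Function('L')(6, G), -3)), 29), Mul(6, -1)) = Mul(Mul(Add(6, Mul(3, -3)), 29), Mul(6, -1)) = Mul(Mul(Add(6, -9), 29), -6) = Mul(Mul(-3, 29), -6) = Mul(-87, -6) = 522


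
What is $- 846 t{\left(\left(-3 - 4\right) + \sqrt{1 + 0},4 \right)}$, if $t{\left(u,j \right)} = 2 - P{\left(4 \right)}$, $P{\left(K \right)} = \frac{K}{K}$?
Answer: $-846$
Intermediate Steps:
$P{\left(K \right)} = 1$
$t{\left(u,j \right)} = 1$ ($t{\left(u,j \right)} = 2 - 1 = 1$)
$- 846 t{\left(\left(-3 - 4\right) + \sqrt{1 + 0},4 \right)} = \left(-846\right) 1 = -846$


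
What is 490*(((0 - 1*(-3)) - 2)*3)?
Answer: 1470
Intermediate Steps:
490*(((0 - 1*(-3)) - 2)*3) = 490*(((0 + 3) - 2)*3) = 490*((3 - 2)*3) = 490*(1*3) = 490*3 = 1470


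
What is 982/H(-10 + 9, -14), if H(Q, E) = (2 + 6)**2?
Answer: 491/32 ≈ 15.344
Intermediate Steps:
H(Q, E) = 64 (H(Q, E) = 8**2 = 64)
982/H(-10 + 9, -14) = 982/64 = 982*(1/64) = 491/32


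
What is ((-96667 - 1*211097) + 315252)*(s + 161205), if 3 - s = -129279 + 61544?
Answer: 1714325184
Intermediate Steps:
s = 67738 (s = 3 - (-129279 + 61544) = 3 - 1*(-67735) = 3 + 67735 = 67738)
((-96667 - 1*211097) + 315252)*(s + 161205) = ((-96667 - 1*211097) + 315252)*(67738 + 161205) = ((-96667 - 211097) + 315252)*228943 = (-307764 + 315252)*228943 = 7488*228943 = 1714325184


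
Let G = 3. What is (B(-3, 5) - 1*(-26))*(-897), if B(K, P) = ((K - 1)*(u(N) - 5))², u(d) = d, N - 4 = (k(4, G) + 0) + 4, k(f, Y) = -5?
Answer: -80730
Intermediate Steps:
N = 3 (N = 4 + ((-5 + 0) + 4) = 4 + (-5 + 4) = 4 - 1 = 3)
B(K, P) = (2 - 2*K)² (B(K, P) = ((K - 1)*(3 - 5))² = ((-1 + K)*(-2))² = (2 - 2*K)²)
(B(-3, 5) - 1*(-26))*(-897) = (4*(-1 - 3)² - 1*(-26))*(-897) = (4*(-4)² + 26)*(-897) = (4*16 + 26)*(-897) = (64 + 26)*(-897) = 90*(-897) = -80730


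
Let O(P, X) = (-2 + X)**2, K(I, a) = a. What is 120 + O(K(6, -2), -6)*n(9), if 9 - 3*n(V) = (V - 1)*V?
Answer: -1224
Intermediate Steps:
n(V) = 3 - V*(-1 + V)/3 (n(V) = 3 - (V - 1)*V/3 = 3 - (-1 + V)*V/3 = 3 - V*(-1 + V)/3)
120 + O(K(6, -2), -6)*n(9) = 120 + (-2 - 6)**2*(3 - 1/3*9**2 + (1/3)*9) = 120 + (-8)**2*(3 - 1/3*81 + 3) = 120 + 64*(3 - 27 + 3) = 120 + 64*(-21) = 120 - 1344 = -1224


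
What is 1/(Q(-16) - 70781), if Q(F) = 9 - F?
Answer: -1/70756 ≈ -1.4133e-5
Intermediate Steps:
1/(Q(-16) - 70781) = 1/((9 - 1*(-16)) - 70781) = 1/((9 + 16) - 70781) = 1/(25 - 70781) = 1/(-70756) = -1/70756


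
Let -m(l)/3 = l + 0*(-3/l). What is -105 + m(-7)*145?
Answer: 2940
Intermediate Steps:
m(l) = -3*l (m(l) = -3*(l + 0*(-3/l)) = -3*(l + 0) = -3*l)
-105 + m(-7)*145 = -105 - 3*(-7)*145 = -105 + 21*145 = -105 + 3045 = 2940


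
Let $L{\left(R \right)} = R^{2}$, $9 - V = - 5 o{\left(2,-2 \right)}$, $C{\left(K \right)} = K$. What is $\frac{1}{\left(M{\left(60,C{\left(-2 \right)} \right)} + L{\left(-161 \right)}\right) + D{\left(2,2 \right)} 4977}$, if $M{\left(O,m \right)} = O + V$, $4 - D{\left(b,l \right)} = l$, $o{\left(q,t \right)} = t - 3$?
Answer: $\frac{1}{35919} \approx 2.784 \cdot 10^{-5}$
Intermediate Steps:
$o{\left(q,t \right)} = -3 + t$ ($o{\left(q,t \right)} = t - 3 = -3 + t$)
$D{\left(b,l \right)} = 4 - l$
$V = -16$ ($V = 9 - - 5 \left(-3 - 2\right) = 9 - \left(-5\right) \left(-5\right) = 9 - 25 = -16$)
$M{\left(O,m \right)} = -16 + O$ ($M{\left(O,m \right)} = O - 16 = -16 + O$)
$\frac{1}{\left(M{\left(60,C{\left(-2 \right)} \right)} + L{\left(-161 \right)}\right) + D{\left(2,2 \right)} 4977} = \frac{1}{\left(\left(-16 + 60\right) + \left(-161\right)^{2}\right) + \left(4 - 2\right) 4977} = \frac{1}{\left(44 + 25921\right) + \left(4 - 2\right) 4977} = \frac{1}{25965 + 2 \cdot 4977} = \frac{1}{25965 + 9954} = \frac{1}{35919}$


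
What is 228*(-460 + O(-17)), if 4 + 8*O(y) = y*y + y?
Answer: -97242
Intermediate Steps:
O(y) = -½ + y/8 + y²/8 (O(y) = -½ + (y*y + y)/8 = -½ + (y² + y)/8 = -½ + (y + y²)/8 = -½ + (y/8 + y²/8) = -½ + y/8 + y²/8)
228*(-460 + O(-17)) = 228*(-460 + (-½ + (⅛)*(-17) + (⅛)*(-17)²)) = 228*(-460 + (-½ - 17/8 + (⅛)*289)) = 228*(-460 + (-½ - 17/8 + 289/8)) = 228*(-460 + 67/2) = 228*(-853/2) = -97242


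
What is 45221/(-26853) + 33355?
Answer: 895636594/26853 ≈ 33353.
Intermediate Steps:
45221/(-26853) + 33355 = 45221*(-1/26853) + 33355 = -45221/26853 + 33355 = 895636594/26853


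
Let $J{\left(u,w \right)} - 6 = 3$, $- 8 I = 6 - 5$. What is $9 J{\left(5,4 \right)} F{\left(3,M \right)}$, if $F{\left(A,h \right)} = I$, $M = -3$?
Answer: $- \frac{81}{8} \approx -10.125$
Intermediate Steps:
$I = - \frac{1}{8}$ ($I = - \frac{6 - 5}{8} = \left(- \frac{1}{8}\right) 1 = - \frac{1}{8} \approx -0.125$)
$F{\left(A,h \right)} = - \frac{1}{8}$
$J{\left(u,w \right)} = 9$ ($J{\left(u,w \right)} = 6 + 3 = 9$)
$9 J{\left(5,4 \right)} F{\left(3,M \right)} = 9 \cdot 9 \left(- \frac{1}{8}\right) = 81 \left(- \frac{1}{8}\right) = - \frac{81}{8}$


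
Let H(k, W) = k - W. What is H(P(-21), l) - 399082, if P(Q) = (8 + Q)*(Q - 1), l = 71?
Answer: -398867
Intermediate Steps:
P(Q) = (-1 + Q)*(8 + Q) (P(Q) = (8 + Q)*(-1 + Q) = (-1 + Q)*(8 + Q))
H(P(-21), l) - 399082 = ((-8 + (-21)**2 + 7*(-21)) - 1*71) - 399082 = ((-8 + 441 - 147) - 71) - 399082 = (286 - 71) - 399082 = 215 - 399082 = -398867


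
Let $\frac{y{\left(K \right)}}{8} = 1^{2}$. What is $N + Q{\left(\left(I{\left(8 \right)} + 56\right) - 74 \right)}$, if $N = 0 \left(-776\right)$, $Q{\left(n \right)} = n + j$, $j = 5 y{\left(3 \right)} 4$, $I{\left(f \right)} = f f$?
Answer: $206$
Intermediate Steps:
$y{\left(K \right)} = 8$ ($y{\left(K \right)} = 8 \cdot 1^{2} = 8 \cdot 1 = 8$)
$I{\left(f \right)} = f^{2}$
$j = 160$ ($j = 5 \cdot 8 \cdot 4 = 40 \cdot 4 = 160$)
$Q{\left(n \right)} = 160 + n$ ($Q{\left(n \right)} = n + 160 = 160 + n$)
$N = 0$
$N + Q{\left(\left(I{\left(8 \right)} + 56\right) - 74 \right)} = 0 + \left(160 - \left(18 - 64\right)\right) = 0 + \left(160 + \left(\left(64 + 56\right) - 74\right)\right) = 0 + \left(160 + \left(120 - 74\right)\right) = 0 + \left(160 + 46\right) = 0 + 206 = 206$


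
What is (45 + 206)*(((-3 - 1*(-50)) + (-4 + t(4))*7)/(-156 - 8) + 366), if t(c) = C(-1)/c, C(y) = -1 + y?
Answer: 30124267/328 ≈ 91842.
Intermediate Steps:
t(c) = -2/c (t(c) = (-1 - 1)/c = -2/c)
(45 + 206)*(((-3 - 1*(-50)) + (-4 + t(4))*7)/(-156 - 8) + 366) = (45 + 206)*(((-3 - 1*(-50)) + (-4 - 2/4)*7)/(-156 - 8) + 366) = 251*(((-3 + 50) + (-4 - 2*1/4)*7)/(-164) + 366) = 251*((47 + (-4 - 1/2)*7)*(-1/164) + 366) = 251*((47 - 9/2*7)*(-1/164) + 366) = 251*((47 - 63/2)*(-1/164) + 366) = 251*((31/2)*(-1/164) + 366) = 251*(-31/328 + 366) = 251*(120017/328) = 30124267/328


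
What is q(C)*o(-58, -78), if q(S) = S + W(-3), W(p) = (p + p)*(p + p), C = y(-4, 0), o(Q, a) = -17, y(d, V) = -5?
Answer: -527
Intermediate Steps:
C = -5
W(p) = 4*p² (W(p) = (2*p)*(2*p) = 4*p²)
q(S) = 36 + S (q(S) = S + 4*(-3)² = S + 4*9 = S + 36 = 36 + S)
q(C)*o(-58, -78) = (36 - 5)*(-17) = 31*(-17) = -527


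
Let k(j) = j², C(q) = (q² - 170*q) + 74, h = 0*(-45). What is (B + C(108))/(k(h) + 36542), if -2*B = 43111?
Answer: -56355/73084 ≈ -0.77110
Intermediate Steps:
B = -43111/2 (B = -½*43111 = -43111/2 ≈ -21556.)
h = 0
C(q) = 74 + q² - 170*q
(B + C(108))/(k(h) + 36542) = (-43111/2 + (74 + 108² - 170*108))/(0² + 36542) = (-43111/2 + (74 + 11664 - 18360))/(0 + 36542) = (-43111/2 - 6622)/36542 = -56355/2*1/36542 = -56355/73084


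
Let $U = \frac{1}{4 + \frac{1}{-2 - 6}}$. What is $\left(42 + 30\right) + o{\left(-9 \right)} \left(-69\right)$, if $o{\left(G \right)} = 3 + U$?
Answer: $- \frac{4737}{31} \approx -152.81$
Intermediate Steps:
$U = \frac{8}{31}$ ($U = \frac{1}{4 + \frac{1}{-8}} = \frac{1}{4 - \frac{1}{8}} = \frac{1}{\frac{31}{8}} = \frac{8}{31} \approx 0.25806$)
$o{\left(G \right)} = \frac{101}{31}$ ($o{\left(G \right)} = 3 + \frac{8}{31} = \frac{101}{31}$)
$\left(42 + 30\right) + o{\left(-9 \right)} \left(-69\right) = \left(42 + 30\right) + \frac{101}{31} \left(-69\right) = 72 - \frac{6969}{31} = - \frac{4737}{31}$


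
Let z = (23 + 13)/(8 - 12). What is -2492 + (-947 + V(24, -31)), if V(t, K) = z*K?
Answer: -3160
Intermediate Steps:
z = -9 (z = 36/(-4) = 36*(-¼) = -9)
V(t, K) = -9*K
-2492 + (-947 + V(24, -31)) = -2492 + (-947 - 9*(-31)) = -2492 + (-947 + 279) = -2492 - 668 = -3160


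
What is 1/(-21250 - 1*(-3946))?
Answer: -1/17304 ≈ -5.7790e-5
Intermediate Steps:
1/(-21250 - 1*(-3946)) = 1/(-21250 + 3946) = 1/(-17304) = -1/17304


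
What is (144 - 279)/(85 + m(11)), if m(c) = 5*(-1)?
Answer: -27/16 ≈ -1.6875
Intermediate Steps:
m(c) = -5
(144 - 279)/(85 + m(11)) = (144 - 279)/(85 - 5) = -135/80 = -135*1/80 = -27/16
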